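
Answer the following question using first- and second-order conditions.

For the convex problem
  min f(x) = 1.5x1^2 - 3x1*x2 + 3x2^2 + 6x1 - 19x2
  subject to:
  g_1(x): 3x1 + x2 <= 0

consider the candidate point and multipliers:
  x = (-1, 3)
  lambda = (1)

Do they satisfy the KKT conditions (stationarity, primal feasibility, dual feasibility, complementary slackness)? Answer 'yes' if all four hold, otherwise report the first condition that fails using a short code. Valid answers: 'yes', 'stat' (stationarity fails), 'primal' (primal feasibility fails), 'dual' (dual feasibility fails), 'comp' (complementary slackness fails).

Gradient of f: grad f(x) = Q x + c = (-6, 2)
Constraint values g_i(x) = a_i^T x - b_i:
  g_1((-1, 3)) = 0
Stationarity residual: grad f(x) + sum_i lambda_i a_i = (-3, 3)
  -> stationarity FAILS
Primal feasibility (all g_i <= 0): OK
Dual feasibility (all lambda_i >= 0): OK
Complementary slackness (lambda_i * g_i(x) = 0 for all i): OK

Verdict: the first failing condition is stationarity -> stat.

stat


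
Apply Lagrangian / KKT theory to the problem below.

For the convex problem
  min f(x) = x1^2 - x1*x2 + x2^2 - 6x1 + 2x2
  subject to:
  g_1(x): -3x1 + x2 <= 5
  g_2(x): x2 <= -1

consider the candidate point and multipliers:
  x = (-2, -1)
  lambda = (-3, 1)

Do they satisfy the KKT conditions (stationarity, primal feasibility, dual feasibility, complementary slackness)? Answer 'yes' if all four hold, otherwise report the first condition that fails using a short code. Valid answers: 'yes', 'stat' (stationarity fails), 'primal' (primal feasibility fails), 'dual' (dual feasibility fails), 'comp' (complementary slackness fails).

Gradient of f: grad f(x) = Q x + c = (-9, 2)
Constraint values g_i(x) = a_i^T x - b_i:
  g_1((-2, -1)) = 0
  g_2((-2, -1)) = 0
Stationarity residual: grad f(x) + sum_i lambda_i a_i = (0, 0)
  -> stationarity OK
Primal feasibility (all g_i <= 0): OK
Dual feasibility (all lambda_i >= 0): FAILS
Complementary slackness (lambda_i * g_i(x) = 0 for all i): OK

Verdict: the first failing condition is dual_feasibility -> dual.

dual


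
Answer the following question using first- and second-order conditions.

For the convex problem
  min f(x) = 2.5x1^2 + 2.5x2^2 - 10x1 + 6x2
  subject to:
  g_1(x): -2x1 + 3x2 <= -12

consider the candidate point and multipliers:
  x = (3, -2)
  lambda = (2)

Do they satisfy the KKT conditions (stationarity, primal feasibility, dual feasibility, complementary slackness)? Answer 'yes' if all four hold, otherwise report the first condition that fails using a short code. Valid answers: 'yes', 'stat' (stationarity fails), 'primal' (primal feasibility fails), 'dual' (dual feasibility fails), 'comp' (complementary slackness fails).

Gradient of f: grad f(x) = Q x + c = (5, -4)
Constraint values g_i(x) = a_i^T x - b_i:
  g_1((3, -2)) = 0
Stationarity residual: grad f(x) + sum_i lambda_i a_i = (1, 2)
  -> stationarity FAILS
Primal feasibility (all g_i <= 0): OK
Dual feasibility (all lambda_i >= 0): OK
Complementary slackness (lambda_i * g_i(x) = 0 for all i): OK

Verdict: the first failing condition is stationarity -> stat.

stat


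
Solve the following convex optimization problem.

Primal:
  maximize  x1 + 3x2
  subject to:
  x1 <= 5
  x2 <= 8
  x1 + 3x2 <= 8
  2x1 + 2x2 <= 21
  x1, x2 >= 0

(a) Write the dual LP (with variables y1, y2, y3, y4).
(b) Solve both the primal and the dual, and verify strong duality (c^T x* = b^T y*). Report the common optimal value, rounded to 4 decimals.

The standard primal-dual pair for 'max c^T x s.t. A x <= b, x >= 0' is:
  Dual:  min b^T y  s.t.  A^T y >= c,  y >= 0.

So the dual LP is:
  minimize  5y1 + 8y2 + 8y3 + 21y4
  subject to:
    y1 + y3 + 2y4 >= 1
    y2 + 3y3 + 2y4 >= 3
    y1, y2, y3, y4 >= 0

Solving the primal: x* = (0, 2.6667).
  primal value c^T x* = 8.
Solving the dual: y* = (0, 0, 1, 0).
  dual value b^T y* = 8.
Strong duality: c^T x* = b^T y*. Confirmed.

8


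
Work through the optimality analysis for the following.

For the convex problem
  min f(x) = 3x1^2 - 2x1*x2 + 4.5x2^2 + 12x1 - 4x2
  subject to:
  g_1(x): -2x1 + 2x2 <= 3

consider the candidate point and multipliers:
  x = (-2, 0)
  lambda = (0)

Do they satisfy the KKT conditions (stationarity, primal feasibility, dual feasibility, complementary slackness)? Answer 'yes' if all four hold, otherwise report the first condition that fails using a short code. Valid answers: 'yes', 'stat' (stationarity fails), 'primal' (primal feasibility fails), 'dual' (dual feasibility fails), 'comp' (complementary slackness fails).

Gradient of f: grad f(x) = Q x + c = (0, 0)
Constraint values g_i(x) = a_i^T x - b_i:
  g_1((-2, 0)) = 1
Stationarity residual: grad f(x) + sum_i lambda_i a_i = (0, 0)
  -> stationarity OK
Primal feasibility (all g_i <= 0): FAILS
Dual feasibility (all lambda_i >= 0): OK
Complementary slackness (lambda_i * g_i(x) = 0 for all i): OK

Verdict: the first failing condition is primal_feasibility -> primal.

primal


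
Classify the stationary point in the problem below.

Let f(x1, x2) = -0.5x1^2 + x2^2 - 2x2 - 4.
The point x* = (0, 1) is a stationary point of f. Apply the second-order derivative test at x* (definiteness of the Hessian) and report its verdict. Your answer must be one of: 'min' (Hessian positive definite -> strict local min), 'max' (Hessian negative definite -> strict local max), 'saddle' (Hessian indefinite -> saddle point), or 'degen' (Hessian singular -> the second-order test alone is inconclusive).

Compute the Hessian H = grad^2 f:
  H = [[-1, 0], [0, 2]]
Verify stationarity: grad f(x*) = H x* + g = (0, 0).
Eigenvalues of H: -1, 2.
Eigenvalues have mixed signs, so H is indefinite -> x* is a saddle point.

saddle


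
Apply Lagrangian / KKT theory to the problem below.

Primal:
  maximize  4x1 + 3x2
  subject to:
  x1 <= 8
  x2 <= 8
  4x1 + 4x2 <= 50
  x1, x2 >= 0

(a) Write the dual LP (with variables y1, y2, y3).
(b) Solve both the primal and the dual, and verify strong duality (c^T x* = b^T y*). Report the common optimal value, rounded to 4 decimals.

The standard primal-dual pair for 'max c^T x s.t. A x <= b, x >= 0' is:
  Dual:  min b^T y  s.t.  A^T y >= c,  y >= 0.

So the dual LP is:
  minimize  8y1 + 8y2 + 50y3
  subject to:
    y1 + 4y3 >= 4
    y2 + 4y3 >= 3
    y1, y2, y3 >= 0

Solving the primal: x* = (8, 4.5).
  primal value c^T x* = 45.5.
Solving the dual: y* = (1, 0, 0.75).
  dual value b^T y* = 45.5.
Strong duality: c^T x* = b^T y*. Confirmed.

45.5


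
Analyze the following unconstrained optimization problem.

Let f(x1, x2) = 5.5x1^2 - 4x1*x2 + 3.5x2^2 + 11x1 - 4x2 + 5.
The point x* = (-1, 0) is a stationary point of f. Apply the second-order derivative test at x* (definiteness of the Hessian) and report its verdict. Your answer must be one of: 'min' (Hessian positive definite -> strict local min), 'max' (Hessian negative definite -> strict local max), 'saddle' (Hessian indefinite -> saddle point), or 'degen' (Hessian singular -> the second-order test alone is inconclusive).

Compute the Hessian H = grad^2 f:
  H = [[11, -4], [-4, 7]]
Verify stationarity: grad f(x*) = H x* + g = (0, 0).
Eigenvalues of H: 4.5279, 13.4721.
Both eigenvalues > 0, so H is positive definite -> x* is a strict local min.

min


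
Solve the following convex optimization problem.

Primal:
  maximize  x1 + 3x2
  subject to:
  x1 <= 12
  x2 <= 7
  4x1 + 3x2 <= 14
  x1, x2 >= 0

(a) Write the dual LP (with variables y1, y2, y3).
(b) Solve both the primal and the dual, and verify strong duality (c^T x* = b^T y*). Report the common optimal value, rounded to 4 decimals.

The standard primal-dual pair for 'max c^T x s.t. A x <= b, x >= 0' is:
  Dual:  min b^T y  s.t.  A^T y >= c,  y >= 0.

So the dual LP is:
  minimize  12y1 + 7y2 + 14y3
  subject to:
    y1 + 4y3 >= 1
    y2 + 3y3 >= 3
    y1, y2, y3 >= 0

Solving the primal: x* = (0, 4.6667).
  primal value c^T x* = 14.
Solving the dual: y* = (0, 0, 1).
  dual value b^T y* = 14.
Strong duality: c^T x* = b^T y*. Confirmed.

14


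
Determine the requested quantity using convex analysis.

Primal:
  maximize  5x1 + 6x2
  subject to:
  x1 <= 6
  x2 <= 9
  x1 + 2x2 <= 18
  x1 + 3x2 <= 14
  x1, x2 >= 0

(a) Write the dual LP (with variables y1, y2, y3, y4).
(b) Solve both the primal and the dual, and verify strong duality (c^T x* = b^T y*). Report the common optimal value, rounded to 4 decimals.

The standard primal-dual pair for 'max c^T x s.t. A x <= b, x >= 0' is:
  Dual:  min b^T y  s.t.  A^T y >= c,  y >= 0.

So the dual LP is:
  minimize  6y1 + 9y2 + 18y3 + 14y4
  subject to:
    y1 + y3 + y4 >= 5
    y2 + 2y3 + 3y4 >= 6
    y1, y2, y3, y4 >= 0

Solving the primal: x* = (6, 2.6667).
  primal value c^T x* = 46.
Solving the dual: y* = (3, 0, 0, 2).
  dual value b^T y* = 46.
Strong duality: c^T x* = b^T y*. Confirmed.

46


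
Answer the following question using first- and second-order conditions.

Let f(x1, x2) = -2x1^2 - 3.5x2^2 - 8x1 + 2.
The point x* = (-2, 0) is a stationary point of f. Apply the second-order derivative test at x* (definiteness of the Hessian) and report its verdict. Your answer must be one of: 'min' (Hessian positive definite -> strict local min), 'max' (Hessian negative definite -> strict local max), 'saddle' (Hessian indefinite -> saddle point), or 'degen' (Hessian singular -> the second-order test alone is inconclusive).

Compute the Hessian H = grad^2 f:
  H = [[-4, 0], [0, -7]]
Verify stationarity: grad f(x*) = H x* + g = (0, 0).
Eigenvalues of H: -7, -4.
Both eigenvalues < 0, so H is negative definite -> x* is a strict local max.

max


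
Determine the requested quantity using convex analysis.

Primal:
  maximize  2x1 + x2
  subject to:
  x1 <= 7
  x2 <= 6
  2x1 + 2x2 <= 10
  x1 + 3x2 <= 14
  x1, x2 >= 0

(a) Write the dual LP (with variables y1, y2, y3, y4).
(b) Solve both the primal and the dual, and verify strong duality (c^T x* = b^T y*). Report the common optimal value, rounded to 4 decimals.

The standard primal-dual pair for 'max c^T x s.t. A x <= b, x >= 0' is:
  Dual:  min b^T y  s.t.  A^T y >= c,  y >= 0.

So the dual LP is:
  minimize  7y1 + 6y2 + 10y3 + 14y4
  subject to:
    y1 + 2y3 + y4 >= 2
    y2 + 2y3 + 3y4 >= 1
    y1, y2, y3, y4 >= 0

Solving the primal: x* = (5, 0).
  primal value c^T x* = 10.
Solving the dual: y* = (0, 0, 1, 0).
  dual value b^T y* = 10.
Strong duality: c^T x* = b^T y*. Confirmed.

10


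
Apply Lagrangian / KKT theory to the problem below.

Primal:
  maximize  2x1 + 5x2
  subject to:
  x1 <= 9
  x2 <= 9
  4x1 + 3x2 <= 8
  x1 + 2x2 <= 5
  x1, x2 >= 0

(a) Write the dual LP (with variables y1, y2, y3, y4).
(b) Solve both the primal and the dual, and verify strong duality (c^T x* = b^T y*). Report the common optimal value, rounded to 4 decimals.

The standard primal-dual pair for 'max c^T x s.t. A x <= b, x >= 0' is:
  Dual:  min b^T y  s.t.  A^T y >= c,  y >= 0.

So the dual LP is:
  minimize  9y1 + 9y2 + 8y3 + 5y4
  subject to:
    y1 + 4y3 + y4 >= 2
    y2 + 3y3 + 2y4 >= 5
    y1, y2, y3, y4 >= 0

Solving the primal: x* = (0, 2.5).
  primal value c^T x* = 12.5.
Solving the dual: y* = (0, 0, 0, 2.5).
  dual value b^T y* = 12.5.
Strong duality: c^T x* = b^T y*. Confirmed.

12.5


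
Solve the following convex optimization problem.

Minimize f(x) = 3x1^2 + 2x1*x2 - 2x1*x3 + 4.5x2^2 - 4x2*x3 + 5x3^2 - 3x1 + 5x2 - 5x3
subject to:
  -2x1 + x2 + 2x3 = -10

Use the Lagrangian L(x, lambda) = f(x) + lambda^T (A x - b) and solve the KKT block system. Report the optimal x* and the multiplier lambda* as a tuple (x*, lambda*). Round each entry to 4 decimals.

Form the Lagrangian:
  L(x, lambda) = (1/2) x^T Q x + c^T x + lambda^T (A x - b)
Stationarity (grad_x L = 0): Q x + c + A^T lambda = 0.
Primal feasibility: A x = b.

This gives the KKT block system:
  [ Q   A^T ] [ x     ]   [-c ]
  [ A    0  ] [ lambda ] = [ b ]

Solving the linear system:
  x*      = (2.86, -2.28, -1)
  lambda* = (5.8)
  f(x*)   = 21.51

x* = (2.86, -2.28, -1), lambda* = (5.8)


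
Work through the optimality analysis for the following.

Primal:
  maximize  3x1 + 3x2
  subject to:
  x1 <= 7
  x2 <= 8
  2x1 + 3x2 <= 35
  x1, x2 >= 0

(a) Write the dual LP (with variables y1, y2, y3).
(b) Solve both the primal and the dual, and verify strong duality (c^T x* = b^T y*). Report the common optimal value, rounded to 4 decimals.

The standard primal-dual pair for 'max c^T x s.t. A x <= b, x >= 0' is:
  Dual:  min b^T y  s.t.  A^T y >= c,  y >= 0.

So the dual LP is:
  minimize  7y1 + 8y2 + 35y3
  subject to:
    y1 + 2y3 >= 3
    y2 + 3y3 >= 3
    y1, y2, y3 >= 0

Solving the primal: x* = (7, 7).
  primal value c^T x* = 42.
Solving the dual: y* = (1, 0, 1).
  dual value b^T y* = 42.
Strong duality: c^T x* = b^T y*. Confirmed.

42


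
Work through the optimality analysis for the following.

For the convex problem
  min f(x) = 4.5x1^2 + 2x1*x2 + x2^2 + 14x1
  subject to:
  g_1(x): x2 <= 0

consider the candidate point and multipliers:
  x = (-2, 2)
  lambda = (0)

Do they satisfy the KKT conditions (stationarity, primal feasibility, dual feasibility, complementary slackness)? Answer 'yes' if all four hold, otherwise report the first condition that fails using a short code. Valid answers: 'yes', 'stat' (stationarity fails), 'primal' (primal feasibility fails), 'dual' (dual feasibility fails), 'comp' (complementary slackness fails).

Gradient of f: grad f(x) = Q x + c = (0, 0)
Constraint values g_i(x) = a_i^T x - b_i:
  g_1((-2, 2)) = 2
Stationarity residual: grad f(x) + sum_i lambda_i a_i = (0, 0)
  -> stationarity OK
Primal feasibility (all g_i <= 0): FAILS
Dual feasibility (all lambda_i >= 0): OK
Complementary slackness (lambda_i * g_i(x) = 0 for all i): OK

Verdict: the first failing condition is primal_feasibility -> primal.

primal


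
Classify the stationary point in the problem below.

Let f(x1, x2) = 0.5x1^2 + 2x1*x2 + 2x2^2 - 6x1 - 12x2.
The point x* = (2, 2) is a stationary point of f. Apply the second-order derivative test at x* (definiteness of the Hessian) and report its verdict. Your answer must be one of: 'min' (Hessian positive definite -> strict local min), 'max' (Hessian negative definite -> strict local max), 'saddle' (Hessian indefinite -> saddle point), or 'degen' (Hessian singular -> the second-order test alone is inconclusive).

Compute the Hessian H = grad^2 f:
  H = [[1, 2], [2, 4]]
Verify stationarity: grad f(x*) = H x* + g = (0, 0).
Eigenvalues of H: 0, 5.
H has a zero eigenvalue (singular; positive semidefinite but not definite), so H is neither positive definite, negative definite, nor indefinite. The second-order test alone is inconclusive -> degen.
(Indeed, f is constant along the null direction of H through x*, so x* is not a strict local extremum.)

degen


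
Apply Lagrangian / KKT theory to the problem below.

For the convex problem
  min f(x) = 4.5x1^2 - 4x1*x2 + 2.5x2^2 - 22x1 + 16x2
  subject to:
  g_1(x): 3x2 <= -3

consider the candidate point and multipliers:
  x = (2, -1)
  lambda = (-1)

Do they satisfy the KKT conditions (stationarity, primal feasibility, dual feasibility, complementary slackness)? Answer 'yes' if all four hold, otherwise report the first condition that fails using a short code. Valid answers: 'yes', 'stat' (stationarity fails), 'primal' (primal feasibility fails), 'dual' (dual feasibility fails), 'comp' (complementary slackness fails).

Gradient of f: grad f(x) = Q x + c = (0, 3)
Constraint values g_i(x) = a_i^T x - b_i:
  g_1((2, -1)) = 0
Stationarity residual: grad f(x) + sum_i lambda_i a_i = (0, 0)
  -> stationarity OK
Primal feasibility (all g_i <= 0): OK
Dual feasibility (all lambda_i >= 0): FAILS
Complementary slackness (lambda_i * g_i(x) = 0 for all i): OK

Verdict: the first failing condition is dual_feasibility -> dual.

dual


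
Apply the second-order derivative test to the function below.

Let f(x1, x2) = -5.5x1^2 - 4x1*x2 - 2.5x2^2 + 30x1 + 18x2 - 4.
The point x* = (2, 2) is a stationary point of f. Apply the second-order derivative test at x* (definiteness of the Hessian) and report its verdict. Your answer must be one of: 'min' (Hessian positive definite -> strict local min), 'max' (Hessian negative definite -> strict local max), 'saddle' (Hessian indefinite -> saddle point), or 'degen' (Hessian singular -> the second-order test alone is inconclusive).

Compute the Hessian H = grad^2 f:
  H = [[-11, -4], [-4, -5]]
Verify stationarity: grad f(x*) = H x* + g = (0, 0).
Eigenvalues of H: -13, -3.
Both eigenvalues < 0, so H is negative definite -> x* is a strict local max.

max


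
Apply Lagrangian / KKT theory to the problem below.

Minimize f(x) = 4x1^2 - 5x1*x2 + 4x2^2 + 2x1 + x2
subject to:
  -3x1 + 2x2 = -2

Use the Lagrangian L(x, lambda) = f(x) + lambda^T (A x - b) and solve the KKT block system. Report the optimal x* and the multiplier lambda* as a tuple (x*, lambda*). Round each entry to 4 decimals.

Form the Lagrangian:
  L(x, lambda) = (1/2) x^T Q x + c^T x + lambda^T (A x - b)
Stationarity (grad_x L = 0): Q x + c + A^T lambda = 0.
Primal feasibility: A x = b.

This gives the KKT block system:
  [ Q   A^T ] [ x     ]   [-c ]
  [ A    0  ] [ lambda ] = [ b ]

Solving the linear system:
  x*      = (0.3182, -0.5227)
  lambda* = (2.3864)
  f(x*)   = 2.4432

x* = (0.3182, -0.5227), lambda* = (2.3864)


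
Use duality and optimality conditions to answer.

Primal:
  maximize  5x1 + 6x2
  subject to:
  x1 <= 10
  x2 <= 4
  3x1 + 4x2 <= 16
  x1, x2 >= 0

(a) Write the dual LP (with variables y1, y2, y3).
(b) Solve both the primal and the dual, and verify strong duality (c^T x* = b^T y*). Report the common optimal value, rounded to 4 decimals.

The standard primal-dual pair for 'max c^T x s.t. A x <= b, x >= 0' is:
  Dual:  min b^T y  s.t.  A^T y >= c,  y >= 0.

So the dual LP is:
  minimize  10y1 + 4y2 + 16y3
  subject to:
    y1 + 3y3 >= 5
    y2 + 4y3 >= 6
    y1, y2, y3 >= 0

Solving the primal: x* = (5.3333, 0).
  primal value c^T x* = 26.6667.
Solving the dual: y* = (0, 0, 1.6667).
  dual value b^T y* = 26.6667.
Strong duality: c^T x* = b^T y*. Confirmed.

26.6667


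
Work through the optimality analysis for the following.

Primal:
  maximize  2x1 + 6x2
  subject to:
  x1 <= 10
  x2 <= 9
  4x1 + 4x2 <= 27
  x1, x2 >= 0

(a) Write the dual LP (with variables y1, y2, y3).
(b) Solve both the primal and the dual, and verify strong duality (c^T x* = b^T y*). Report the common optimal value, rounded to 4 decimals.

The standard primal-dual pair for 'max c^T x s.t. A x <= b, x >= 0' is:
  Dual:  min b^T y  s.t.  A^T y >= c,  y >= 0.

So the dual LP is:
  minimize  10y1 + 9y2 + 27y3
  subject to:
    y1 + 4y3 >= 2
    y2 + 4y3 >= 6
    y1, y2, y3 >= 0

Solving the primal: x* = (0, 6.75).
  primal value c^T x* = 40.5.
Solving the dual: y* = (0, 0, 1.5).
  dual value b^T y* = 40.5.
Strong duality: c^T x* = b^T y*. Confirmed.

40.5


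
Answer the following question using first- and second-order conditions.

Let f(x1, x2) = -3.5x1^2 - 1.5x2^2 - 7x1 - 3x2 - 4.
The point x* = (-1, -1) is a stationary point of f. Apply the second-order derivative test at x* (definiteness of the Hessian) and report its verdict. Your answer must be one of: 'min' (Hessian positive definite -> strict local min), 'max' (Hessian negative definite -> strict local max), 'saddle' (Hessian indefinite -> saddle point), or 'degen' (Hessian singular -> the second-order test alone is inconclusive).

Compute the Hessian H = grad^2 f:
  H = [[-7, 0], [0, -3]]
Verify stationarity: grad f(x*) = H x* + g = (0, 0).
Eigenvalues of H: -7, -3.
Both eigenvalues < 0, so H is negative definite -> x* is a strict local max.

max


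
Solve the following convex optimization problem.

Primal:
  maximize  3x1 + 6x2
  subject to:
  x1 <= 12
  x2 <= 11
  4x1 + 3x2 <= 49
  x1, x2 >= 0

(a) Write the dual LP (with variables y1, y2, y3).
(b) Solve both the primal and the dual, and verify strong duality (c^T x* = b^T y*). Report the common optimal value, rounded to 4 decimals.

The standard primal-dual pair for 'max c^T x s.t. A x <= b, x >= 0' is:
  Dual:  min b^T y  s.t.  A^T y >= c,  y >= 0.

So the dual LP is:
  minimize  12y1 + 11y2 + 49y3
  subject to:
    y1 + 4y3 >= 3
    y2 + 3y3 >= 6
    y1, y2, y3 >= 0

Solving the primal: x* = (4, 11).
  primal value c^T x* = 78.
Solving the dual: y* = (0, 3.75, 0.75).
  dual value b^T y* = 78.
Strong duality: c^T x* = b^T y*. Confirmed.

78


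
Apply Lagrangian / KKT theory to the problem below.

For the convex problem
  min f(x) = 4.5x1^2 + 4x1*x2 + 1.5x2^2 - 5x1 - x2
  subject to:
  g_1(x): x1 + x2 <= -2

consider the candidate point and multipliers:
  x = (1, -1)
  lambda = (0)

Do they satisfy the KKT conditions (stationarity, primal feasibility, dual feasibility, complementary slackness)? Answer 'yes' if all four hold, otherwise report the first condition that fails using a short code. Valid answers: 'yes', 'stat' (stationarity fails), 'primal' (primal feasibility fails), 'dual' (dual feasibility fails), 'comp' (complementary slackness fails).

Gradient of f: grad f(x) = Q x + c = (0, 0)
Constraint values g_i(x) = a_i^T x - b_i:
  g_1((1, -1)) = 2
Stationarity residual: grad f(x) + sum_i lambda_i a_i = (0, 0)
  -> stationarity OK
Primal feasibility (all g_i <= 0): FAILS
Dual feasibility (all lambda_i >= 0): OK
Complementary slackness (lambda_i * g_i(x) = 0 for all i): OK

Verdict: the first failing condition is primal_feasibility -> primal.

primal


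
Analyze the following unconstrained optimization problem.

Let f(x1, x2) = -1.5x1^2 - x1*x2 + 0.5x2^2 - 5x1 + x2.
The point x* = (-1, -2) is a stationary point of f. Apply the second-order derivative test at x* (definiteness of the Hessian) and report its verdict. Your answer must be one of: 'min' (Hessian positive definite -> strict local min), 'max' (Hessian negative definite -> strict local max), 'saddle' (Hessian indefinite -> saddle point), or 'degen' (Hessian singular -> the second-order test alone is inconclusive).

Compute the Hessian H = grad^2 f:
  H = [[-3, -1], [-1, 1]]
Verify stationarity: grad f(x*) = H x* + g = (0, 0).
Eigenvalues of H: -3.2361, 1.2361.
Eigenvalues have mixed signs, so H is indefinite -> x* is a saddle point.

saddle


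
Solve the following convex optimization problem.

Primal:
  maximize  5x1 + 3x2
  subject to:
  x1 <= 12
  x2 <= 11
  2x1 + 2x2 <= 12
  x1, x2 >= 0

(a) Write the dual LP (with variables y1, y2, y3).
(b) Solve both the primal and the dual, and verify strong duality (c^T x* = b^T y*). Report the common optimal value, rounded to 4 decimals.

The standard primal-dual pair for 'max c^T x s.t. A x <= b, x >= 0' is:
  Dual:  min b^T y  s.t.  A^T y >= c,  y >= 0.

So the dual LP is:
  minimize  12y1 + 11y2 + 12y3
  subject to:
    y1 + 2y3 >= 5
    y2 + 2y3 >= 3
    y1, y2, y3 >= 0

Solving the primal: x* = (6, 0).
  primal value c^T x* = 30.
Solving the dual: y* = (0, 0, 2.5).
  dual value b^T y* = 30.
Strong duality: c^T x* = b^T y*. Confirmed.

30


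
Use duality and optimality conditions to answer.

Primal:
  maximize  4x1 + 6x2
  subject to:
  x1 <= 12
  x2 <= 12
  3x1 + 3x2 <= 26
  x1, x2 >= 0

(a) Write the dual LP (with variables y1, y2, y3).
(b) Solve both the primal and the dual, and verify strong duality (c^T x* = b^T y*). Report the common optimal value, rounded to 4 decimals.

The standard primal-dual pair for 'max c^T x s.t. A x <= b, x >= 0' is:
  Dual:  min b^T y  s.t.  A^T y >= c,  y >= 0.

So the dual LP is:
  minimize  12y1 + 12y2 + 26y3
  subject to:
    y1 + 3y3 >= 4
    y2 + 3y3 >= 6
    y1, y2, y3 >= 0

Solving the primal: x* = (0, 8.6667).
  primal value c^T x* = 52.
Solving the dual: y* = (0, 0, 2).
  dual value b^T y* = 52.
Strong duality: c^T x* = b^T y*. Confirmed.

52


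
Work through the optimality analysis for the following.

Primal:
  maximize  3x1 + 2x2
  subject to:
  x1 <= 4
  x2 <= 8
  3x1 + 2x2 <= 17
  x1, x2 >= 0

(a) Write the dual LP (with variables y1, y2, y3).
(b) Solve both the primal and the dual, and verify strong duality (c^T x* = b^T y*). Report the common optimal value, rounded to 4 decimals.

The standard primal-dual pair for 'max c^T x s.t. A x <= b, x >= 0' is:
  Dual:  min b^T y  s.t.  A^T y >= c,  y >= 0.

So the dual LP is:
  minimize  4y1 + 8y2 + 17y3
  subject to:
    y1 + 3y3 >= 3
    y2 + 2y3 >= 2
    y1, y2, y3 >= 0

Solving the primal: x* = (0.3333, 8).
  primal value c^T x* = 17.
Solving the dual: y* = (0, 0, 1).
  dual value b^T y* = 17.
Strong duality: c^T x* = b^T y*. Confirmed.

17


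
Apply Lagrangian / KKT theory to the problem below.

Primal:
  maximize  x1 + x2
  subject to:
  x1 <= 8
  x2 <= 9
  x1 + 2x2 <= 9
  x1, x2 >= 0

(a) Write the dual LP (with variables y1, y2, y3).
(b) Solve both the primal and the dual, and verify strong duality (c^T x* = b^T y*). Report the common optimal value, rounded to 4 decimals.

The standard primal-dual pair for 'max c^T x s.t. A x <= b, x >= 0' is:
  Dual:  min b^T y  s.t.  A^T y >= c,  y >= 0.

So the dual LP is:
  minimize  8y1 + 9y2 + 9y3
  subject to:
    y1 + y3 >= 1
    y2 + 2y3 >= 1
    y1, y2, y3 >= 0

Solving the primal: x* = (8, 0.5).
  primal value c^T x* = 8.5.
Solving the dual: y* = (0.5, 0, 0.5).
  dual value b^T y* = 8.5.
Strong duality: c^T x* = b^T y*. Confirmed.

8.5


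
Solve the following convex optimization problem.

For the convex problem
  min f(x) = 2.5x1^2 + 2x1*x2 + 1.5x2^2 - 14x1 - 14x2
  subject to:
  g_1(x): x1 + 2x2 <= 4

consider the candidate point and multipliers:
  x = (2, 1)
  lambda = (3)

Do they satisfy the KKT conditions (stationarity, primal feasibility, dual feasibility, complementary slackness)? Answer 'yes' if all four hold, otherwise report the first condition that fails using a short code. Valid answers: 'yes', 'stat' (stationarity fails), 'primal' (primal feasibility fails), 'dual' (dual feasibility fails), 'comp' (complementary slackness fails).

Gradient of f: grad f(x) = Q x + c = (-2, -7)
Constraint values g_i(x) = a_i^T x - b_i:
  g_1((2, 1)) = 0
Stationarity residual: grad f(x) + sum_i lambda_i a_i = (1, -1)
  -> stationarity FAILS
Primal feasibility (all g_i <= 0): OK
Dual feasibility (all lambda_i >= 0): OK
Complementary slackness (lambda_i * g_i(x) = 0 for all i): OK

Verdict: the first failing condition is stationarity -> stat.

stat


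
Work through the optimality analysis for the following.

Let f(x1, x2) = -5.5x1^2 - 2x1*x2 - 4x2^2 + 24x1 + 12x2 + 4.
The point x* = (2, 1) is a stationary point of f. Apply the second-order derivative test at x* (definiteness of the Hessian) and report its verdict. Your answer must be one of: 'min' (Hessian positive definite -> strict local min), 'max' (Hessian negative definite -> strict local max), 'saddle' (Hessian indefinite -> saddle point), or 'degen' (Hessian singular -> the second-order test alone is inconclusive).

Compute the Hessian H = grad^2 f:
  H = [[-11, -2], [-2, -8]]
Verify stationarity: grad f(x*) = H x* + g = (0, 0).
Eigenvalues of H: -12, -7.
Both eigenvalues < 0, so H is negative definite -> x* is a strict local max.

max


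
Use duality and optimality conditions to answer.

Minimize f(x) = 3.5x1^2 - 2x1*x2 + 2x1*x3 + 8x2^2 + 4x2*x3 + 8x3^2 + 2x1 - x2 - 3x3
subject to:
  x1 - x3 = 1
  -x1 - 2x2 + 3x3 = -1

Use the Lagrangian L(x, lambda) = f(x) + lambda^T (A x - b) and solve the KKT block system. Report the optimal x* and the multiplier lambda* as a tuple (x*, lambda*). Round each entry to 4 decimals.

Form the Lagrangian:
  L(x, lambda) = (1/2) x^T Q x + c^T x + lambda^T (A x - b)
Stationarity (grad_x L = 0): Q x + c + A^T lambda = 0.
Primal feasibility: A x = b.

This gives the KKT block system:
  [ Q   A^T ] [ x     ]   [-c ]
  [ A    0  ] [ lambda ] = [ b ]

Solving the linear system:
  x*      = (0.8936, -0.1064, -0.1064)
  lambda* = (-10.7128, -2.4574)
  f(x*)   = 5.234

x* = (0.8936, -0.1064, -0.1064), lambda* = (-10.7128, -2.4574)


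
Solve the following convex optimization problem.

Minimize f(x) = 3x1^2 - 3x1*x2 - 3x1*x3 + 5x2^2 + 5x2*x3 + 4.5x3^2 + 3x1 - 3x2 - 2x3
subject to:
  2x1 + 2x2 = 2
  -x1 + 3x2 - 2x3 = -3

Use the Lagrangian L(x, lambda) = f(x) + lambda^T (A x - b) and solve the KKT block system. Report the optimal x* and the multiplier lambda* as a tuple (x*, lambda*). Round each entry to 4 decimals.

Form the Lagrangian:
  L(x, lambda) = (1/2) x^T Q x + c^T x + lambda^T (A x - b)
Stationarity (grad_x L = 0): Q x + c + A^T lambda = 0.
Primal feasibility: A x = b.

This gives the KKT block system:
  [ Q   A^T ] [ x     ]   [-c ]
  [ A    0  ] [ lambda ] = [ b ]

Solving the linear system:
  x*      = (1.0111, -0.0111, 0.9778)
  lambda* = (-2.1556, 1.8556)
  f(x*)   = 5.4944

x* = (1.0111, -0.0111, 0.9778), lambda* = (-2.1556, 1.8556)


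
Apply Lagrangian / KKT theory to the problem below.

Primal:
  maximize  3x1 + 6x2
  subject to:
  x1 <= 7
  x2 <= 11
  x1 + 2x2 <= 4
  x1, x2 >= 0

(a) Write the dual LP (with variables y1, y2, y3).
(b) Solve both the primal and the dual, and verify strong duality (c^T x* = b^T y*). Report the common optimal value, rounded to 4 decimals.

The standard primal-dual pair for 'max c^T x s.t. A x <= b, x >= 0' is:
  Dual:  min b^T y  s.t.  A^T y >= c,  y >= 0.

So the dual LP is:
  minimize  7y1 + 11y2 + 4y3
  subject to:
    y1 + y3 >= 3
    y2 + 2y3 >= 6
    y1, y2, y3 >= 0

Solving the primal: x* = (4, 0).
  primal value c^T x* = 12.
Solving the dual: y* = (0, 0, 3).
  dual value b^T y* = 12.
Strong duality: c^T x* = b^T y*. Confirmed.

12


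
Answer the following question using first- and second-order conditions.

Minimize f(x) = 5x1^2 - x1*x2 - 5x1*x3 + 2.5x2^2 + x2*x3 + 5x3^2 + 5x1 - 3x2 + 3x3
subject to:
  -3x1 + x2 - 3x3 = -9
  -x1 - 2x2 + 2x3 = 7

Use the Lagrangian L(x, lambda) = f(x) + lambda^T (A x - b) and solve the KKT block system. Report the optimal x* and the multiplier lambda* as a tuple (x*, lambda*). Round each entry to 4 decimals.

Form the Lagrangian:
  L(x, lambda) = (1/2) x^T Q x + c^T x + lambda^T (A x - b)
Stationarity (grad_x L = 0): Q x + c + A^T lambda = 0.
Primal feasibility: A x = b.

This gives the KKT block system:
  [ Q   A^T ] [ x     ]   [-c ]
  [ A    0  ] [ lambda ] = [ b ]

Solving the linear system:
  x*      = (0.5329, -1.9491, 1.8174)
  lambda* = (2.5492, -4.456)
  f(x*)   = 34.0496

x* = (0.5329, -1.9491, 1.8174), lambda* = (2.5492, -4.456)


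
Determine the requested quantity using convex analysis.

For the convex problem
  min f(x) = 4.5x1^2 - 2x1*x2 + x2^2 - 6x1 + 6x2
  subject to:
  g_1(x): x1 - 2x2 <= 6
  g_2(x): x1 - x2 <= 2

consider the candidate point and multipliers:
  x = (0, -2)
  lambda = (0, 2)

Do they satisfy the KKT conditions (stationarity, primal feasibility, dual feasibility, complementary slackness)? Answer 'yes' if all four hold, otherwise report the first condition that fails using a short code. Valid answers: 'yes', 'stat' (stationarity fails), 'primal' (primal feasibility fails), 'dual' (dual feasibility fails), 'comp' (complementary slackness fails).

Gradient of f: grad f(x) = Q x + c = (-2, 2)
Constraint values g_i(x) = a_i^T x - b_i:
  g_1((0, -2)) = -2
  g_2((0, -2)) = 0
Stationarity residual: grad f(x) + sum_i lambda_i a_i = (0, 0)
  -> stationarity OK
Primal feasibility (all g_i <= 0): OK
Dual feasibility (all lambda_i >= 0): OK
Complementary slackness (lambda_i * g_i(x) = 0 for all i): OK

Verdict: yes, KKT holds.

yes


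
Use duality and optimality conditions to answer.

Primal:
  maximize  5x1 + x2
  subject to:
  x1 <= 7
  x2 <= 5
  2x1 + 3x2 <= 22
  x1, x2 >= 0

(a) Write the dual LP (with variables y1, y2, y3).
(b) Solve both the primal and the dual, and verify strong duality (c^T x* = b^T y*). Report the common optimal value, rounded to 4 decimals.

The standard primal-dual pair for 'max c^T x s.t. A x <= b, x >= 0' is:
  Dual:  min b^T y  s.t.  A^T y >= c,  y >= 0.

So the dual LP is:
  minimize  7y1 + 5y2 + 22y3
  subject to:
    y1 + 2y3 >= 5
    y2 + 3y3 >= 1
    y1, y2, y3 >= 0

Solving the primal: x* = (7, 2.6667).
  primal value c^T x* = 37.6667.
Solving the dual: y* = (4.3333, 0, 0.3333).
  dual value b^T y* = 37.6667.
Strong duality: c^T x* = b^T y*. Confirmed.

37.6667


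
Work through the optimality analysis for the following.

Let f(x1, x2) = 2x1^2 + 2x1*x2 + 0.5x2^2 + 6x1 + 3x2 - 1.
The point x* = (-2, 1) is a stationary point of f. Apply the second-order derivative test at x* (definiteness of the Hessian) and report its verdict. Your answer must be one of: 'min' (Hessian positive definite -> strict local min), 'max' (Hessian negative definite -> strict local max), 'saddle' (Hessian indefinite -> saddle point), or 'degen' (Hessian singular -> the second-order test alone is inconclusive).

Compute the Hessian H = grad^2 f:
  H = [[4, 2], [2, 1]]
Verify stationarity: grad f(x*) = H x* + g = (0, 0).
Eigenvalues of H: 0, 5.
H has a zero eigenvalue (singular; positive semidefinite but not definite), so H is neither positive definite, negative definite, nor indefinite. The second-order test alone is inconclusive -> degen.
(Indeed, f is constant along the null direction of H through x*, so x* is not a strict local extremum.)

degen


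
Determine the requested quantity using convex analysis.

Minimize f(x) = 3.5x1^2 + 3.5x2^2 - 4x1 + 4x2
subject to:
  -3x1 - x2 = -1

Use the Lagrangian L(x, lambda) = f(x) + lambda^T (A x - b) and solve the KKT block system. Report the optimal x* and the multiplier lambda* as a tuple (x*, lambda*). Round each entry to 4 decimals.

Form the Lagrangian:
  L(x, lambda) = (1/2) x^T Q x + c^T x + lambda^T (A x - b)
Stationarity (grad_x L = 0): Q x + c + A^T lambda = 0.
Primal feasibility: A x = b.

This gives the KKT block system:
  [ Q   A^T ] [ x     ]   [-c ]
  [ A    0  ] [ lambda ] = [ b ]

Solving the linear system:
  x*      = (0.5286, -0.5857)
  lambda* = (-0.1)
  f(x*)   = -2.2786

x* = (0.5286, -0.5857), lambda* = (-0.1)


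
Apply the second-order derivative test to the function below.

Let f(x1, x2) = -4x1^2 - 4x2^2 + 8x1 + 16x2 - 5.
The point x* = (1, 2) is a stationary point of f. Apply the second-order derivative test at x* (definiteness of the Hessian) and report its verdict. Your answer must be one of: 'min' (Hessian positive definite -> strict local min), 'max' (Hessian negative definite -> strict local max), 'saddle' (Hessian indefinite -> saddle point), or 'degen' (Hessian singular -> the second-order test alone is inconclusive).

Compute the Hessian H = grad^2 f:
  H = [[-8, 0], [0, -8]]
Verify stationarity: grad f(x*) = H x* + g = (0, 0).
Eigenvalues of H: -8, -8.
Both eigenvalues < 0, so H is negative definite -> x* is a strict local max.

max


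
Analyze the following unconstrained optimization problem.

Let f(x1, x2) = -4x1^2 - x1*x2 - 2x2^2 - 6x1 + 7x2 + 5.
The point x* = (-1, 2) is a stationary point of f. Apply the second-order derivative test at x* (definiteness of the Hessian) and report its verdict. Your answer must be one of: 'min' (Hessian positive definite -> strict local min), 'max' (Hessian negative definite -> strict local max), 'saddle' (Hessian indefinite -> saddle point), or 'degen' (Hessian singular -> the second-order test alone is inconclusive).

Compute the Hessian H = grad^2 f:
  H = [[-8, -1], [-1, -4]]
Verify stationarity: grad f(x*) = H x* + g = (0, 0).
Eigenvalues of H: -8.2361, -3.7639.
Both eigenvalues < 0, so H is negative definite -> x* is a strict local max.

max


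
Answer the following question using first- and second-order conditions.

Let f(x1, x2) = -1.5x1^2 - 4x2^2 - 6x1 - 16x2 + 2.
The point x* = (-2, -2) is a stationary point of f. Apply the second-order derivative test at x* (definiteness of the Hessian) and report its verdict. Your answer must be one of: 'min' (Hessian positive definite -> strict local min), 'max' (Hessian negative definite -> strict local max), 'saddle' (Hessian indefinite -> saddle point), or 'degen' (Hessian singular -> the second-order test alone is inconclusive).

Compute the Hessian H = grad^2 f:
  H = [[-3, 0], [0, -8]]
Verify stationarity: grad f(x*) = H x* + g = (0, 0).
Eigenvalues of H: -8, -3.
Both eigenvalues < 0, so H is negative definite -> x* is a strict local max.

max


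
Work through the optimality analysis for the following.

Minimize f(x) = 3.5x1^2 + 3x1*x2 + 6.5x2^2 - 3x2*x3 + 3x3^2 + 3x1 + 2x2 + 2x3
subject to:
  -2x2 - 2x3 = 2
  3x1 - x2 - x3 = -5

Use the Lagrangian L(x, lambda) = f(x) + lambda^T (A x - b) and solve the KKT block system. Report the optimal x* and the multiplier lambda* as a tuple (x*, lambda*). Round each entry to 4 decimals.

Form the Lagrangian:
  L(x, lambda) = (1/2) x^T Q x + c^T x + lambda^T (A x - b)
Stationarity (grad_x L = 0): Q x + c + A^T lambda = 0.
Primal feasibility: A x = b.

This gives the KKT block system:
  [ Q   A^T ] [ x     ]   [-c ]
  [ A    0  ] [ lambda ] = [ b ]

Solving the linear system:
  x*      = (-2, -0.12, -0.88)
  lambda* = (-3.3533, 3.7867)
  f(x*)   = 8.82

x* = (-2, -0.12, -0.88), lambda* = (-3.3533, 3.7867)


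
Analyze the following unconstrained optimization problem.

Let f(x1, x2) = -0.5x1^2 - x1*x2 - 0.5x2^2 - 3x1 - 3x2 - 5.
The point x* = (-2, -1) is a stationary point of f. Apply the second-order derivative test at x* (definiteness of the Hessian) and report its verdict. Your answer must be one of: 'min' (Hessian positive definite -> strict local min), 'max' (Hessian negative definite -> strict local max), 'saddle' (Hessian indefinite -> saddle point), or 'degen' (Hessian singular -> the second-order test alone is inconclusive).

Compute the Hessian H = grad^2 f:
  H = [[-1, -1], [-1, -1]]
Verify stationarity: grad f(x*) = H x* + g = (0, 0).
Eigenvalues of H: -2, 0.
H has a zero eigenvalue (singular; negative semidefinite but not definite), so H is neither positive definite, negative definite, nor indefinite. The second-order test alone is inconclusive -> degen.
(Indeed, f is constant along the null direction of H through x*, so x* is not a strict local extremum.)

degen


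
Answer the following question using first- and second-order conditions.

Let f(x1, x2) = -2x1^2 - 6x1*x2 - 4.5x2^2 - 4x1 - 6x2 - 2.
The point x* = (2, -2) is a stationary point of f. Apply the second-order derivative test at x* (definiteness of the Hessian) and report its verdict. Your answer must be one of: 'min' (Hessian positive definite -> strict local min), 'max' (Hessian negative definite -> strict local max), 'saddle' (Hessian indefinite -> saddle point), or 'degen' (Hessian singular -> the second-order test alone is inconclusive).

Compute the Hessian H = grad^2 f:
  H = [[-4, -6], [-6, -9]]
Verify stationarity: grad f(x*) = H x* + g = (0, 0).
Eigenvalues of H: -13, 0.
H has a zero eigenvalue (singular; negative semidefinite but not definite), so H is neither positive definite, negative definite, nor indefinite. The second-order test alone is inconclusive -> degen.
(Indeed, f is constant along the null direction of H through x*, so x* is not a strict local extremum.)

degen


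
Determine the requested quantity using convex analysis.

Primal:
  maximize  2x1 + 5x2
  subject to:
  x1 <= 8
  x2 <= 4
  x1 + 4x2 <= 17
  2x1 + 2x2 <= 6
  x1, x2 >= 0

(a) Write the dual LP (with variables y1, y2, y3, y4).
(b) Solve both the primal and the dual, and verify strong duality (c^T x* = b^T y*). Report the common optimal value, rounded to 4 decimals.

The standard primal-dual pair for 'max c^T x s.t. A x <= b, x >= 0' is:
  Dual:  min b^T y  s.t.  A^T y >= c,  y >= 0.

So the dual LP is:
  minimize  8y1 + 4y2 + 17y3 + 6y4
  subject to:
    y1 + y3 + 2y4 >= 2
    y2 + 4y3 + 2y4 >= 5
    y1, y2, y3, y4 >= 0

Solving the primal: x* = (0, 3).
  primal value c^T x* = 15.
Solving the dual: y* = (0, 0, 0, 2.5).
  dual value b^T y* = 15.
Strong duality: c^T x* = b^T y*. Confirmed.

15


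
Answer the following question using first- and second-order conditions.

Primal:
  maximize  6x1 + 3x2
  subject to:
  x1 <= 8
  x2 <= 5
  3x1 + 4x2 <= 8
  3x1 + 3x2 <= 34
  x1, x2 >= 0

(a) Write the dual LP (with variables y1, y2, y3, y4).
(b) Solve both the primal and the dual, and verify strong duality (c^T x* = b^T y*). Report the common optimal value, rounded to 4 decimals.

The standard primal-dual pair for 'max c^T x s.t. A x <= b, x >= 0' is:
  Dual:  min b^T y  s.t.  A^T y >= c,  y >= 0.

So the dual LP is:
  minimize  8y1 + 5y2 + 8y3 + 34y4
  subject to:
    y1 + 3y3 + 3y4 >= 6
    y2 + 4y3 + 3y4 >= 3
    y1, y2, y3, y4 >= 0

Solving the primal: x* = (2.6667, 0).
  primal value c^T x* = 16.
Solving the dual: y* = (0, 0, 2, 0).
  dual value b^T y* = 16.
Strong duality: c^T x* = b^T y*. Confirmed.

16
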